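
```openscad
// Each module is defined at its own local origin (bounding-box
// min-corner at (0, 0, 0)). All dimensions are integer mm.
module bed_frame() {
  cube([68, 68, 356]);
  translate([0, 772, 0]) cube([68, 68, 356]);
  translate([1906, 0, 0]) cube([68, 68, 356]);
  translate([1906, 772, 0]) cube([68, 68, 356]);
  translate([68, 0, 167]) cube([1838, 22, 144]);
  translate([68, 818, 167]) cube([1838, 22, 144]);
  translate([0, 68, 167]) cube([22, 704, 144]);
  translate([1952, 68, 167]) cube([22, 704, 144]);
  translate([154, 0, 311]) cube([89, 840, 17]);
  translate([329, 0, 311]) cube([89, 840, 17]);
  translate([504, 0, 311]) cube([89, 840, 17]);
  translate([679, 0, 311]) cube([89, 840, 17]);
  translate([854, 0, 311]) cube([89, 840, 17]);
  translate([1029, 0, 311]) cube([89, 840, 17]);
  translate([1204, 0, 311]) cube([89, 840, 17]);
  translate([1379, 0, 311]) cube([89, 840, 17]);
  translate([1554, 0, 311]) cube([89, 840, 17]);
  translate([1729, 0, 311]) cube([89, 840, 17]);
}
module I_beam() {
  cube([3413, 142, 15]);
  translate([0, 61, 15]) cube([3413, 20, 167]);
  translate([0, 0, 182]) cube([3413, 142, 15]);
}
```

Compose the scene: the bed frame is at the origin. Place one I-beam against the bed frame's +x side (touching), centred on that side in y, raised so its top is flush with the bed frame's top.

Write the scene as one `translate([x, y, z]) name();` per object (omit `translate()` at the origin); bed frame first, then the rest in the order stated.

bed_frame();
translate([1974, 349, 159]) I_beam();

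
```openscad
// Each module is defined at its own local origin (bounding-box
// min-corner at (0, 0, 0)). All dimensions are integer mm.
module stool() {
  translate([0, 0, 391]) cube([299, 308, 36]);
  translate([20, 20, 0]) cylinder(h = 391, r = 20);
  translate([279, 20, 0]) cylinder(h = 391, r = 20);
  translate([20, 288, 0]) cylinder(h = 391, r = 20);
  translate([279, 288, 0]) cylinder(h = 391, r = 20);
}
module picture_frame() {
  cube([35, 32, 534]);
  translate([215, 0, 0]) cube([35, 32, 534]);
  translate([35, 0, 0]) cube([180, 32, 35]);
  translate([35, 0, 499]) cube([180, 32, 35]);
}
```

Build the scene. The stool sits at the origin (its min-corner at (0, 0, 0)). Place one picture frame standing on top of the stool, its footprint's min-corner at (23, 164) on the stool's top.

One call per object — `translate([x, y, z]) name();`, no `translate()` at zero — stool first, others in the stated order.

stool();
translate([23, 164, 427]) picture_frame();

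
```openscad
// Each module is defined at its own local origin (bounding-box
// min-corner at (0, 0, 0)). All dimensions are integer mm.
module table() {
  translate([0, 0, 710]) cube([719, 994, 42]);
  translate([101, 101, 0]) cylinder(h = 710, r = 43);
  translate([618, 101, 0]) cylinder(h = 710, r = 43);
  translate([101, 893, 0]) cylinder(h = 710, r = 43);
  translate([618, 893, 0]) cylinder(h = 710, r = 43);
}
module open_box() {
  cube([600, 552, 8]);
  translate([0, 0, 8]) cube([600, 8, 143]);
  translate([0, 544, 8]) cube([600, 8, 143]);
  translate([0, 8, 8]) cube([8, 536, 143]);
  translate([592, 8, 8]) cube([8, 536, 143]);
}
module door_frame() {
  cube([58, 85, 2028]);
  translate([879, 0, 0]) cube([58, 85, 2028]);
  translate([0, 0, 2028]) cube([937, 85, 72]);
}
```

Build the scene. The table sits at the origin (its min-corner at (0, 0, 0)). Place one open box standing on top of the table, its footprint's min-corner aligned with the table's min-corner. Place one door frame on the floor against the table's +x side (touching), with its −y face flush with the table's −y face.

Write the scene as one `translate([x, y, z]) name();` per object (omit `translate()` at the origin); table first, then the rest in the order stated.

table();
translate([0, 0, 752]) open_box();
translate([719, 0, 0]) door_frame();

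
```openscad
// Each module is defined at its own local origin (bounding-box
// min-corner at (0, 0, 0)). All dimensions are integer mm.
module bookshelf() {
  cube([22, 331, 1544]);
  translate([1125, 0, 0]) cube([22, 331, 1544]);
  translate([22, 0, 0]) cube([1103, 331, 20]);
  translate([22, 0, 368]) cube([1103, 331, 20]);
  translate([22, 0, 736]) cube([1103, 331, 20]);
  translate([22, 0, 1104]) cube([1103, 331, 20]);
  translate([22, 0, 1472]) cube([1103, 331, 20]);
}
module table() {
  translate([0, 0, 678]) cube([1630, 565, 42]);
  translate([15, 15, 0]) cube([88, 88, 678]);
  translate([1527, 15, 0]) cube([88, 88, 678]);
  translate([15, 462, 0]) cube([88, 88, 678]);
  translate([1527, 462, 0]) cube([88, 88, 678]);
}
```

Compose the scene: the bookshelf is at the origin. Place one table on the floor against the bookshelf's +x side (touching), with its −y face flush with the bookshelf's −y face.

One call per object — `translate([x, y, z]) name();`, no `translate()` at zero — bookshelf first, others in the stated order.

bookshelf();
translate([1147, 0, 0]) table();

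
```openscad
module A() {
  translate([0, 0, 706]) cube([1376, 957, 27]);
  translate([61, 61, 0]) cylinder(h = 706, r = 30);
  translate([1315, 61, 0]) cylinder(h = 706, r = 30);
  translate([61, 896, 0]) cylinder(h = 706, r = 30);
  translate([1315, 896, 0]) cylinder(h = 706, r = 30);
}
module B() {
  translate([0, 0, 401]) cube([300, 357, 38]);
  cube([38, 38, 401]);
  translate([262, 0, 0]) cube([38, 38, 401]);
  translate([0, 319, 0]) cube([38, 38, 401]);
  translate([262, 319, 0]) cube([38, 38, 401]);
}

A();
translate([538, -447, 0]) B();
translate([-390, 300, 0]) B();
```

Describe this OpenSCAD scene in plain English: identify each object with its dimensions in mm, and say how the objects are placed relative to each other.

A is a table: top 1376 mm (x) × 957 mm (y), 27 mm thick, upper face at z = 733 mm, on four round legs of 60 mm diameter, each leg's bounding box inset 31 mm from the nearest pair of top edges, running from z = 0 to the bottom of the top.

B is a four-legged stool. The seat is 300×357 mm, 38 mm thick, top at z = 439 mm. It stands on four square legs, each 38×38 mm in cross-section, from z = 0 to the seat underside, each flush with a corner of the seat.

Two stools sit around the table at the −y, −x sides.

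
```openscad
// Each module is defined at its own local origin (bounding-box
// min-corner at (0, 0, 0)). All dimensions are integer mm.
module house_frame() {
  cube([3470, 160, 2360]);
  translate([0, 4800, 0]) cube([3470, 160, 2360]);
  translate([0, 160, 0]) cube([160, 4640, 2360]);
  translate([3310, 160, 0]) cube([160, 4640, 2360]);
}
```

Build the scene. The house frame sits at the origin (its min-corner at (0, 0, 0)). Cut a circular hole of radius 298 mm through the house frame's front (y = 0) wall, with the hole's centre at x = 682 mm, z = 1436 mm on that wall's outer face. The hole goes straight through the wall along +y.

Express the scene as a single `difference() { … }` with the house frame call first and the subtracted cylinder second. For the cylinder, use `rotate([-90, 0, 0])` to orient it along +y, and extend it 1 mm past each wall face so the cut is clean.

difference() {
  house_frame();
  translate([682, -1, 1436]) rotate([-90, 0, 0]) cylinder(h = 162, r = 298);
}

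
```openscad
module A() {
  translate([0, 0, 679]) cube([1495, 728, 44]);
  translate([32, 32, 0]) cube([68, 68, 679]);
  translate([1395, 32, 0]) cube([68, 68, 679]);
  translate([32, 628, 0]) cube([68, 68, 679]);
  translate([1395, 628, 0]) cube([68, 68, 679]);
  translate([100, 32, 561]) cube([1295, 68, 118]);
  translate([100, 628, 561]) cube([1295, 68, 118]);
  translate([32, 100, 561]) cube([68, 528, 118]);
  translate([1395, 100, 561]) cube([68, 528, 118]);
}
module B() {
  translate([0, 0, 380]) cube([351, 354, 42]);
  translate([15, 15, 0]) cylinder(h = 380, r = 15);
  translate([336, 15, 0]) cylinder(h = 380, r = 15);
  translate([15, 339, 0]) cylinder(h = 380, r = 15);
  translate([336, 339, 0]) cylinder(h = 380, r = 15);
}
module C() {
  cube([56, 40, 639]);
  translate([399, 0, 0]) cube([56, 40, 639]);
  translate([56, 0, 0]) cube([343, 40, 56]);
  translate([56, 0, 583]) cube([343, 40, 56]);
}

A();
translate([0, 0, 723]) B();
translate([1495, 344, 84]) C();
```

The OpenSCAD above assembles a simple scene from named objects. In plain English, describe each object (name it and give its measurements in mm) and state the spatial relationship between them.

A is a table with a 1495×728 mm rectangular top, 44 mm thick, top surface at z = 723 mm, supported by four 68×68 mm square legs, each inset 32 mm from the nearest pair of top edges, running from the floor. Four apron rails, 68 mm thick and 118 mm tall, run between adjacent legs with their top edges flush with the underside of the top and their outer faces flush with the legs' outer faces.

B is a four-legged stool. The seat is a 351×354×42 mm slab whose top surface is at z = 422 mm; four round legs, each 30 mm in diameter, run from the floor (z = 0) to the underside of the seat, each leg's axis is inset half a diameter from the nearest pair of seat edges (so the leg's bounding box is flush with the corner).

C is a rectangular picture frame lying in the x–z plane (depth along y). The opening is 343 mm wide (x) by 527 mm tall (z), surrounded by a border 56 mm wide on all four sides. The frame is 40 mm deep and is made of two full-height vertical stiles with two horizontal rails fitted between them.

The stool is on top of the table. The picture frame is beside the table with their tops flush at z = 723.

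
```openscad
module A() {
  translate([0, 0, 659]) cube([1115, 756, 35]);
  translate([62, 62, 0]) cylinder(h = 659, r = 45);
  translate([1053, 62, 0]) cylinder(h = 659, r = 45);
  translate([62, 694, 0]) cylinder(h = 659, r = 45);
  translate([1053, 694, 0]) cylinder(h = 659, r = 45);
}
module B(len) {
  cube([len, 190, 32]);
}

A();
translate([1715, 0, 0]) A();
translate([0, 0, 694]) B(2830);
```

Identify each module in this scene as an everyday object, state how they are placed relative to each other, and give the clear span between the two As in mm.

A is a table. B is a beam. A beam spans the tops of two tables. The clear span between the two tables is 600 mm.

Second table starts at x = 1715; first ends at x = 1115; clear span = 1715 − 1115 = 600 mm.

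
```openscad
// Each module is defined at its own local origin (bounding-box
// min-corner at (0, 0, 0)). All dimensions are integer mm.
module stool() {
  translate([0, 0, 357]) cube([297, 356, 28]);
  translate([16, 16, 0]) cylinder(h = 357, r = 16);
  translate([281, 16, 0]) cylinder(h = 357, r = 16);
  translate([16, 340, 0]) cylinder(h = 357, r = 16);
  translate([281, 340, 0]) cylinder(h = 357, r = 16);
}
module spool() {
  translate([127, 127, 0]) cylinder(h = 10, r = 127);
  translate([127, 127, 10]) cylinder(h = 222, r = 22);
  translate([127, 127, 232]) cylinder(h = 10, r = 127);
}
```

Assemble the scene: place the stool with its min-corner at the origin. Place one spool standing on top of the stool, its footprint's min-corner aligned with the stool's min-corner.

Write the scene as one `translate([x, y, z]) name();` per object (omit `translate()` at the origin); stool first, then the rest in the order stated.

stool();
translate([0, 0, 385]) spool();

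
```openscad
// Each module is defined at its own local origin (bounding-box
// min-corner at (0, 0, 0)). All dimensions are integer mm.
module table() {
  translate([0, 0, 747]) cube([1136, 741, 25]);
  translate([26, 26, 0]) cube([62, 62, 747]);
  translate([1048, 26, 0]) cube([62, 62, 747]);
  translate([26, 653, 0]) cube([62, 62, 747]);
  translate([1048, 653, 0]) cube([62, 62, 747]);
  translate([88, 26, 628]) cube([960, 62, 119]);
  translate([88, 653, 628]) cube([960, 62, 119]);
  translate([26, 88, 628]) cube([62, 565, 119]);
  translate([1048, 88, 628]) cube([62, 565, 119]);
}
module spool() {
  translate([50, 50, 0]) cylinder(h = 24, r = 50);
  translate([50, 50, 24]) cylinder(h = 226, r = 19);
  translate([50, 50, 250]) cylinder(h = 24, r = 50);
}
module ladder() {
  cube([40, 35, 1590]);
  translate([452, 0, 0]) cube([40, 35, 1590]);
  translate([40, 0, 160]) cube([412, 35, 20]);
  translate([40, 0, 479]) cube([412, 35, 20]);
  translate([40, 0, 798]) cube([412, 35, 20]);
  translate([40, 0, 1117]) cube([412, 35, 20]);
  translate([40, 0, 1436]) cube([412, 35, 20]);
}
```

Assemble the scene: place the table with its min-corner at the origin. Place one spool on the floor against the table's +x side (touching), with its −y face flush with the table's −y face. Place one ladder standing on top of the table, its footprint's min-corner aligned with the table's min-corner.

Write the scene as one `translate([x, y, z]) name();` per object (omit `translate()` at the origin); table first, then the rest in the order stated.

table();
translate([1136, 0, 0]) spool();
translate([0, 0, 772]) ladder();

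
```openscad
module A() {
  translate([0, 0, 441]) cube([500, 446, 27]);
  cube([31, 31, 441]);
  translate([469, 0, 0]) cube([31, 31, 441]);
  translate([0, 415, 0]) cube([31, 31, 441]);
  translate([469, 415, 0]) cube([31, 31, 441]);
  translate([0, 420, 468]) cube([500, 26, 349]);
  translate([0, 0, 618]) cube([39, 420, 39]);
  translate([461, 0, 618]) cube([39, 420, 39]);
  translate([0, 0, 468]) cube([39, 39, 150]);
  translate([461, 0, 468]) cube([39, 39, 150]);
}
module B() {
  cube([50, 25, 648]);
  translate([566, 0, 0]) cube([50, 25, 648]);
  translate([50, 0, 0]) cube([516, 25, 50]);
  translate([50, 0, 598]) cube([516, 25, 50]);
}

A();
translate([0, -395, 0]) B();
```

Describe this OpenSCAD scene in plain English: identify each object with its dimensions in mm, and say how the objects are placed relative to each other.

A is a chair: 500×446 mm seat, 27 mm thick, top at z = 468 mm, on four 31 mm square corner legs flush with the seat edges. A 26 mm thick backrest slab spans the full seat width, extending 349 mm above the seat top, its back face flush with the seat's +y edge. Two armrests of 39×39 mm section run along each side from the seat's front edge to the front of the backrest, top faces 189 mm above the seat top and outer faces flush with the seat's x-edges; a 39×39 mm post under the front of each armrest stands on the seat at the front corner.

B is a picture frame with a 516×548 mm rectangular opening (x by z) and a uniform 50 mm border on every side. Frame depth is 25 mm along y. It is built from two vertical stiles running the full outside height and two horizontal rails spanning the gap between the stiles.

The picture frame is on the floor beside the chair on its −y side.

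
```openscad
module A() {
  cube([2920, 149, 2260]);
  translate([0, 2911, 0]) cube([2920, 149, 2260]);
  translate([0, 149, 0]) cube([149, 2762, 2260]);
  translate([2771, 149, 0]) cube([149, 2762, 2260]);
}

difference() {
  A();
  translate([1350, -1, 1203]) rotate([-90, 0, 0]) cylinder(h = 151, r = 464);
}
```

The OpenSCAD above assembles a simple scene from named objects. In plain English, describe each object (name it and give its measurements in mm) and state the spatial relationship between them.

A is a box-shaped house frame (walls only): outside footprint 2920×3060 mm, wall height 2260 mm, wall thickness 149 mm. The two y-facing walls run the full x-width; the two x-facing walls fit between the inner faces of the y-facing walls.

The house frame has a circular hole of radius 464 mm through its front wall, centred at (x = 1350, z = 1203).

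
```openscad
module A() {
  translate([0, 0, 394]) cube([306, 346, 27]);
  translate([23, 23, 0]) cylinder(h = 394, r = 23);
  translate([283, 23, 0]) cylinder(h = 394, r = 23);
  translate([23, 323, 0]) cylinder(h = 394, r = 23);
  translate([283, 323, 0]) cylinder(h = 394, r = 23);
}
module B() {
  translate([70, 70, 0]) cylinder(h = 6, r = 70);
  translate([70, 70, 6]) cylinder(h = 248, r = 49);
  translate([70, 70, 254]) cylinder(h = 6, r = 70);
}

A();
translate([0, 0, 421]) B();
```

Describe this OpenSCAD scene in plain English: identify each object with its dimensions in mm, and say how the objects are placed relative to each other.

A is a simple wooden stool: a rectangular seat 306 mm (x) by 346 mm (y), 27 mm thick, top face at z = 421 mm, on four round legs, each 46 mm in diameter. The legs rest on z = 0, each leg's axis is inset half a diameter from the nearest pair of seat edges (so the leg's bounding box is flush with the corner).

B is a spool: two coaxial disc flanges of radius 70 mm and thickness 6 mm, joined by a core cylinder of radius 49 mm and height 248 mm. The lower flange rests on z = 0 and the three cylinders share a vertical axis.

The spool is on top of the stool.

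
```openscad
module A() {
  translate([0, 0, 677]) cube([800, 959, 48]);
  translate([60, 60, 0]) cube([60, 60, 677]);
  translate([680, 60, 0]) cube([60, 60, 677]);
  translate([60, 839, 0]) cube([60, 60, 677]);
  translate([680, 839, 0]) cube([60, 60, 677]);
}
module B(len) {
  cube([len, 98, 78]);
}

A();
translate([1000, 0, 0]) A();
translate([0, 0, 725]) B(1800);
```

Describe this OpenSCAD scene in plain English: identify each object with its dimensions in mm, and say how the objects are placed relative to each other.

A is a rectangular dining table. The top is 800×959×48 mm with its upper surface at z = 725 mm. It stands on four 60×60 mm square legs, each inset 60 mm from the nearest pair of top edges, running from the floor to the underside of the top.

B is a rectangular beam 1800 mm long (x), 98 mm deep (y), 78 mm thick (z).

The beam spans the tops of two tables placed 200 mm apart, resting at z = 725 mm.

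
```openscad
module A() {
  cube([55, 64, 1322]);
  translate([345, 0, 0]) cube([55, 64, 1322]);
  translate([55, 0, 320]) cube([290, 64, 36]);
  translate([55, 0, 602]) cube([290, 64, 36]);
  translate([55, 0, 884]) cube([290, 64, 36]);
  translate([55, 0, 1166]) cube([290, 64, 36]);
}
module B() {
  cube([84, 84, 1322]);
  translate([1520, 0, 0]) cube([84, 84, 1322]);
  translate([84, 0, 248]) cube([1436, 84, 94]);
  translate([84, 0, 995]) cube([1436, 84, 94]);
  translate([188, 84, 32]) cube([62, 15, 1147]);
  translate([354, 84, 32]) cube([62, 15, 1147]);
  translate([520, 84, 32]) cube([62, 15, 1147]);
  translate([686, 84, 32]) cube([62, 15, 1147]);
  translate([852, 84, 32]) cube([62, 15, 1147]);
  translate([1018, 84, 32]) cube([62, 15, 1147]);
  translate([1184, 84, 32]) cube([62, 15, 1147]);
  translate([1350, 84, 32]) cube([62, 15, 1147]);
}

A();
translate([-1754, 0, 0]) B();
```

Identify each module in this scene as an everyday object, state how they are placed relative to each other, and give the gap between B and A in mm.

A is a ladder. B is a fence section. The fence section is on the floor beside the ladder on its −x side. The gap between the fence section and the ladder is 150 mm.

The fence section's nearest face is 150 mm from the ladder's −x face.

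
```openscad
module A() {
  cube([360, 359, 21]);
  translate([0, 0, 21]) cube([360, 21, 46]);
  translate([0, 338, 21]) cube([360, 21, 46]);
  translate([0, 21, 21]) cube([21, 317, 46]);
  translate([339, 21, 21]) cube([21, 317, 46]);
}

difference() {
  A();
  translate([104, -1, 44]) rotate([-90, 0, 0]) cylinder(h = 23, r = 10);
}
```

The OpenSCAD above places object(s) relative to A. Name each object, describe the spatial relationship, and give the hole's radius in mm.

The subtracted cylinder has r = 10 mm.

A is an open box. The open box has a circular hole through its front wall. The hole's radius is 10 mm.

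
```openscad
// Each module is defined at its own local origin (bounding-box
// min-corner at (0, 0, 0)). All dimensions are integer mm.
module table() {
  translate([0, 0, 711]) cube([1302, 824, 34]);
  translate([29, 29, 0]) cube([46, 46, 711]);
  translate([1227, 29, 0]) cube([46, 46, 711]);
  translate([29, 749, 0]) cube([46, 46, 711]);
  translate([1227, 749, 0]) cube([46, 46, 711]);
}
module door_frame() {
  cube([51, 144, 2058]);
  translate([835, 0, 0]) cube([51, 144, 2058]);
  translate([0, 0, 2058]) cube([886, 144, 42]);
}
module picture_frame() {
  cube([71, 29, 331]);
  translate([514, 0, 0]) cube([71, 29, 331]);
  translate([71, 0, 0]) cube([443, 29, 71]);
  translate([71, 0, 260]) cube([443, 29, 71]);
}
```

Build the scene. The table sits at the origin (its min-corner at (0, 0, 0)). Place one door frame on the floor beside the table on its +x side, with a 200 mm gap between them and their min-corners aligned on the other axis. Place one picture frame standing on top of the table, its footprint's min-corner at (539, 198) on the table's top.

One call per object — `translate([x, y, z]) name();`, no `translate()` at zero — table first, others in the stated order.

table();
translate([1502, 0, 0]) door_frame();
translate([539, 198, 745]) picture_frame();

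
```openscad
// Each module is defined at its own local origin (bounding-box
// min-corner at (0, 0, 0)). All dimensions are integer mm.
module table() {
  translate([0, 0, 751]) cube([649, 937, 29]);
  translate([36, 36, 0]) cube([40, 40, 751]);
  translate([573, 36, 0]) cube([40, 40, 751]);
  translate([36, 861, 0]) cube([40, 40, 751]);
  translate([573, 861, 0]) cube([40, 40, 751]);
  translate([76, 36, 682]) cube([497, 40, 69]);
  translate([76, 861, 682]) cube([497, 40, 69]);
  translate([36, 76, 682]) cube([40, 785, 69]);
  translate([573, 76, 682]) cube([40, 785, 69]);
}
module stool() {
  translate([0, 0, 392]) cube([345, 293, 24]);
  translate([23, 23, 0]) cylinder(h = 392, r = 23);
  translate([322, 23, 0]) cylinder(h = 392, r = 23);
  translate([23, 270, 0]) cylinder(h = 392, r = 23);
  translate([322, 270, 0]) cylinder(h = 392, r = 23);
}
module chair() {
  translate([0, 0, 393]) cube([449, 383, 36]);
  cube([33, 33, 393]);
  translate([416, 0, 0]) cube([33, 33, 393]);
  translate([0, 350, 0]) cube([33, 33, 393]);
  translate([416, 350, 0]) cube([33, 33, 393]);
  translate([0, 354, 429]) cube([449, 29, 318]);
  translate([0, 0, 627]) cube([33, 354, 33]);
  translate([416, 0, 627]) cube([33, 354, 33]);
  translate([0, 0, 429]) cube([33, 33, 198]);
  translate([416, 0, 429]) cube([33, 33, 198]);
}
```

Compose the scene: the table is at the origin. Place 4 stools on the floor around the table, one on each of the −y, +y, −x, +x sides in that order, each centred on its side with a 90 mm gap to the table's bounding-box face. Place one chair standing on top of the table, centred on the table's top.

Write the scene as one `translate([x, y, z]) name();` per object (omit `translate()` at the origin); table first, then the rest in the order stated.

table();
translate([152, -383, 0]) stool();
translate([152, 1027, 0]) stool();
translate([-435, 322, 0]) stool();
translate([739, 322, 0]) stool();
translate([100, 277, 780]) chair();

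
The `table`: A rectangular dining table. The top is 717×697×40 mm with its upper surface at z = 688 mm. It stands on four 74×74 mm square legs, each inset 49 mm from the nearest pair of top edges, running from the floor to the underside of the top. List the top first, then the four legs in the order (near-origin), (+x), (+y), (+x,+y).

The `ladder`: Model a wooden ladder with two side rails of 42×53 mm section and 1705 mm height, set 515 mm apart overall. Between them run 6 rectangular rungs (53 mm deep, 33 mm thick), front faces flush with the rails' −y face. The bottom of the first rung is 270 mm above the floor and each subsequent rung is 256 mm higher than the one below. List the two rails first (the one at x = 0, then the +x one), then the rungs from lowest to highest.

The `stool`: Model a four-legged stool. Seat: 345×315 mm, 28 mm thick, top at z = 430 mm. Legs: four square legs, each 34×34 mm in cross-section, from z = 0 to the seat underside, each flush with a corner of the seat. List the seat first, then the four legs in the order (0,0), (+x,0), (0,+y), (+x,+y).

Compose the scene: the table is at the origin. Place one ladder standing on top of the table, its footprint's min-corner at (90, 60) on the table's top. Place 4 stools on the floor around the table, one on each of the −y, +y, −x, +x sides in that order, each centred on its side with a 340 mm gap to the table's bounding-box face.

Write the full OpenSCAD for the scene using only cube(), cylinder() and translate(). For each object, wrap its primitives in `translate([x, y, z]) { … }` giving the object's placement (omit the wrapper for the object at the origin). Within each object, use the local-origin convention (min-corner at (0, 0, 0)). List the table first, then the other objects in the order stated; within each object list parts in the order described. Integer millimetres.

translate([0, 0, 648]) cube([717, 697, 40]);
translate([49, 49, 0]) cube([74, 74, 648]);
translate([594, 49, 0]) cube([74, 74, 648]);
translate([49, 574, 0]) cube([74, 74, 648]);
translate([594, 574, 0]) cube([74, 74, 648]);
translate([90, 60, 688]) {
  cube([42, 53, 1705]);
  translate([473, 0, 0]) cube([42, 53, 1705]);
  translate([42, 0, 270]) cube([431, 53, 33]);
  translate([42, 0, 526]) cube([431, 53, 33]);
  translate([42, 0, 782]) cube([431, 53, 33]);
  translate([42, 0, 1038]) cube([431, 53, 33]);
  translate([42, 0, 1294]) cube([431, 53, 33]);
  translate([42, 0, 1550]) cube([431, 53, 33]);
}
translate([186, -655, 0]) {
  translate([0, 0, 402]) cube([345, 315, 28]);
  cube([34, 34, 402]);
  translate([311, 0, 0]) cube([34, 34, 402]);
  translate([0, 281, 0]) cube([34, 34, 402]);
  translate([311, 281, 0]) cube([34, 34, 402]);
}
translate([186, 1037, 0]) {
  translate([0, 0, 402]) cube([345, 315, 28]);
  cube([34, 34, 402]);
  translate([311, 0, 0]) cube([34, 34, 402]);
  translate([0, 281, 0]) cube([34, 34, 402]);
  translate([311, 281, 0]) cube([34, 34, 402]);
}
translate([-685, 191, 0]) {
  translate([0, 0, 402]) cube([345, 315, 28]);
  cube([34, 34, 402]);
  translate([311, 0, 0]) cube([34, 34, 402]);
  translate([0, 281, 0]) cube([34, 34, 402]);
  translate([311, 281, 0]) cube([34, 34, 402]);
}
translate([1057, 191, 0]) {
  translate([0, 0, 402]) cube([345, 315, 28]);
  cube([34, 34, 402]);
  translate([311, 0, 0]) cube([34, 34, 402]);
  translate([0, 281, 0]) cube([34, 34, 402]);
  translate([311, 281, 0]) cube([34, 34, 402]);
}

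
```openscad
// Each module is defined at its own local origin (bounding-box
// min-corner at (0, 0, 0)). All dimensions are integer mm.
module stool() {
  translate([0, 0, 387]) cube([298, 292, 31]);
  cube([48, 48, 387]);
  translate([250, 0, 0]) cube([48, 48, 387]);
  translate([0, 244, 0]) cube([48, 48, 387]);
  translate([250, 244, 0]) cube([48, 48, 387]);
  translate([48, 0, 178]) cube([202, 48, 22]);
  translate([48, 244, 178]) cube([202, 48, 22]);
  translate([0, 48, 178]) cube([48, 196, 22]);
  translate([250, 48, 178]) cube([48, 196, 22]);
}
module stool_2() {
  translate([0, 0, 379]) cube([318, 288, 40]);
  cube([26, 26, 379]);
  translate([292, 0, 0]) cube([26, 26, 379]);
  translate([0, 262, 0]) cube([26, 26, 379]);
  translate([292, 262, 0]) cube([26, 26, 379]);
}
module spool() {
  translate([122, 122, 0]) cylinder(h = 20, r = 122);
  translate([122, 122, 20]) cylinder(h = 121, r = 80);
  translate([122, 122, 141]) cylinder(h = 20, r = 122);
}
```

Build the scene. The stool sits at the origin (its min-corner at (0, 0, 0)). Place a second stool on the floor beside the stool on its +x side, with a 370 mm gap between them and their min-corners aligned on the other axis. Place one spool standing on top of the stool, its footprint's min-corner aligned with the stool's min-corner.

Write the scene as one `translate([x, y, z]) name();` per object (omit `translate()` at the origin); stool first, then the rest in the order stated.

stool();
translate([668, 0, 0]) stool_2();
translate([0, 0, 418]) spool();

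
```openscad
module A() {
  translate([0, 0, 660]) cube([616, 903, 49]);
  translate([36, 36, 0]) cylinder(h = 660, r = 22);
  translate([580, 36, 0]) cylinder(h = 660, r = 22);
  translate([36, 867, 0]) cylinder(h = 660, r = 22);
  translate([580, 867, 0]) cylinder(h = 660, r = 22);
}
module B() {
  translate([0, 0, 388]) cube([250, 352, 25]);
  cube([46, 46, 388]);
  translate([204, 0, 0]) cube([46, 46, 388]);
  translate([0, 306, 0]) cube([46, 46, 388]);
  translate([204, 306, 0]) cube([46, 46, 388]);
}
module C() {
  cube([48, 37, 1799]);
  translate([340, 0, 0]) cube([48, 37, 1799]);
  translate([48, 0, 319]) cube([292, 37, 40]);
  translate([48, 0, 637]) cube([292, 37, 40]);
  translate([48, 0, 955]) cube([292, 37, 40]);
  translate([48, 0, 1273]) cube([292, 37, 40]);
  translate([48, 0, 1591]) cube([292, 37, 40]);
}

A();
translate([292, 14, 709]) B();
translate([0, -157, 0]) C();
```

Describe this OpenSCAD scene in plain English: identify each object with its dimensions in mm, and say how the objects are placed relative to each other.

A is a rectangular dining table. The top is 616×903×49 mm with its upper surface at z = 709 mm. It stands on four round legs of 44 mm diameter, each leg's bounding box inset 14 mm from the nearest pair of top edges, running from the floor to the underside of the top.

B is a four-legged stool. The seat is 250×352 mm, 25 mm thick, top at z = 413 mm. It stands on four square legs, each 46×46 mm in cross-section, from z = 0 to the seat underside, each flush with a corner of the seat.

C is a straight ladder. Two 48×37 mm vertical rails, 1799 mm tall, stand 388 mm apart (outside-to-outside) with their front faces coplanar on the −y side. 5 rungs, each 37 mm deep and 40 mm tall, span between the inner faces of the rails, front faces flush with the rails. The lowest rung's underside is at z = 319 mm and rungs are spaced 318 mm apart (underside to underside).

The stool is on top of the table. The ladder is on the floor beside the table on its −y side.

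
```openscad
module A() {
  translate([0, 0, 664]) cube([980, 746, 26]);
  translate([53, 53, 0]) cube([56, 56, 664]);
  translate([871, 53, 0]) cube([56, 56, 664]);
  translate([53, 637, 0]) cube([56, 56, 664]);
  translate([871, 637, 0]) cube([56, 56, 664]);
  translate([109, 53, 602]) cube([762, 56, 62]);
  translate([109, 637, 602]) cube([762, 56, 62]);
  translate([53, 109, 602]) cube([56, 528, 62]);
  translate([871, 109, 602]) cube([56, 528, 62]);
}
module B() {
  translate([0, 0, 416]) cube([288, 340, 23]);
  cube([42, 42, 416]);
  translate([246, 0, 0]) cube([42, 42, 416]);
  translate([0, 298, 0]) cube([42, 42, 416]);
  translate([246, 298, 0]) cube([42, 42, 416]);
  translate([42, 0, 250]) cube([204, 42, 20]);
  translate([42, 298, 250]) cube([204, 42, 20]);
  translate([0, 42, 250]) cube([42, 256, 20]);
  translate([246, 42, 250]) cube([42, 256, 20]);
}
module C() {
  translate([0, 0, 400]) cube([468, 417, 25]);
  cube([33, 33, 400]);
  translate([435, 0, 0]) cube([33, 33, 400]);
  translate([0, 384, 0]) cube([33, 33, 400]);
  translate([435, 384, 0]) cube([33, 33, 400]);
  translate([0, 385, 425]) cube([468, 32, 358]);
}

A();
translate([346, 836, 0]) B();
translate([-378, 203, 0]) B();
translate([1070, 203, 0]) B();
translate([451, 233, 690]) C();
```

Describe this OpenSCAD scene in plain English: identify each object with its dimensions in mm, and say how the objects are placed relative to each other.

A is a rectangular dining table. The top is 980×746×26 mm with its upper surface at z = 690 mm. It stands on four 56×56 mm square legs, each inset 53 mm from the nearest pair of top edges, running from the floor to the underside of the top. Four apron rails, 56 mm thick and 62 mm tall, run between adjacent legs with their top edges flush with the underside of the top and their outer faces flush with the legs' outer faces.

B is a four-legged stool. The seat is 288×340 mm, 23 mm thick, top at z = 439 mm. It stands on four square legs, each 42×42 mm in cross-section, from z = 0 to the seat underside, each flush with a corner of the seat. Four stretchers, 42 mm wide and 20 mm tall, connect adjacent legs with their undersides at z = 250 mm, each running between the inner faces of the legs it joins and aligned with the legs' outer faces on the other axis.

C is a chair. The seat is a 468×417×25 mm slab with its top at z = 425 mm, on four 33×33 mm corner legs (flush with the seat edges, standing on z = 0). A flat backrest 32 mm thick, 358 mm tall, spans the full seat width and rises from the seat top along its +y edge, rear face flush with the rear of the seat.

Three stools sit around the table at the +y, −x, +x sides. The chair is on top of the table.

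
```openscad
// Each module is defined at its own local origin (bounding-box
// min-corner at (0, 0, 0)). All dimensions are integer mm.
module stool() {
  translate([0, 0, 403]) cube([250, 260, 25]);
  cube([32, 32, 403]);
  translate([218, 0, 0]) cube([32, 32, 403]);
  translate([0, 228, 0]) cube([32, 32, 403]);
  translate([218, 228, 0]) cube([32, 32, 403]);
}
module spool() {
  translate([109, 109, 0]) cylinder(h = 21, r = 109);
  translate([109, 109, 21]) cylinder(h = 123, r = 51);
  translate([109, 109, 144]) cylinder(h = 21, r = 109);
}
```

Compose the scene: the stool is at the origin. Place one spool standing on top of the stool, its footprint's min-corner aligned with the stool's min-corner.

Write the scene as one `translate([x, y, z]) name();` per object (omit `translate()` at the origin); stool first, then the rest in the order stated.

stool();
translate([0, 0, 428]) spool();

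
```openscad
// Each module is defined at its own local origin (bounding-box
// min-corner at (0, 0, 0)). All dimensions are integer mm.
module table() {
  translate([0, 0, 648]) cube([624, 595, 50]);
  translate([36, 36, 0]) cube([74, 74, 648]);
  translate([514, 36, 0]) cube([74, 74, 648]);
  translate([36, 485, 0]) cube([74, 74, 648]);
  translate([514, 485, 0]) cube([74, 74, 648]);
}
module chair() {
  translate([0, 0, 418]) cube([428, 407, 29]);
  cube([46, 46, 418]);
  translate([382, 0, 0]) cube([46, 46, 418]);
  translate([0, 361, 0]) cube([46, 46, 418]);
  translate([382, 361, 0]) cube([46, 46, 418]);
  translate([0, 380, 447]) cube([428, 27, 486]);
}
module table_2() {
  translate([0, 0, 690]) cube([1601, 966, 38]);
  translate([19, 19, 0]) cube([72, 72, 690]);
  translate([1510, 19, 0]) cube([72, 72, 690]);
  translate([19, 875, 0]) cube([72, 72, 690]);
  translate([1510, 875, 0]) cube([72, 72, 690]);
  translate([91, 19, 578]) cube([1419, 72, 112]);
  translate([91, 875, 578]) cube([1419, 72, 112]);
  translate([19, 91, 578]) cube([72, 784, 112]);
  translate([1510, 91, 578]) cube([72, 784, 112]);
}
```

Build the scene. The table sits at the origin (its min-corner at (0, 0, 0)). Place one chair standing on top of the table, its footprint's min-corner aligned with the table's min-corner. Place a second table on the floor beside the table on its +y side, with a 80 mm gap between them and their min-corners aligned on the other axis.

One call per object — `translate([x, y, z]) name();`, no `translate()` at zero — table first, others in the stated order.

table();
translate([0, 0, 698]) chair();
translate([0, 675, 0]) table_2();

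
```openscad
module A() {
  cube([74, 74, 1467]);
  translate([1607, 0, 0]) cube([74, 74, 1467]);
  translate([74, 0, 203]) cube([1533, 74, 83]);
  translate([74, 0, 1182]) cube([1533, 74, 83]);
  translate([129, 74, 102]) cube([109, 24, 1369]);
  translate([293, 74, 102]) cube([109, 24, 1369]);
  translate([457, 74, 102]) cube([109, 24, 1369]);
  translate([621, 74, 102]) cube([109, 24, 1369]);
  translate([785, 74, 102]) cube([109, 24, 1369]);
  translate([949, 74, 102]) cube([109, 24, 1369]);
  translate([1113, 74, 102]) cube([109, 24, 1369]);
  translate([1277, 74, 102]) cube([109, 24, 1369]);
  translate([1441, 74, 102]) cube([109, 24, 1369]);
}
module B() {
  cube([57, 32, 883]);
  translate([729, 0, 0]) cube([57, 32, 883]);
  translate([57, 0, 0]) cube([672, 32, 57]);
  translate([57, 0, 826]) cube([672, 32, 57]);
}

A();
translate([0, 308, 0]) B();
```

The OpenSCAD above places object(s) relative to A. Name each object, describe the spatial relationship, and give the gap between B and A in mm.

A is a fence section. B is a picture frame. The picture frame is on the floor beside the fence section on its +y side. The gap between the picture frame and the fence section is 210 mm.

The picture frame's nearest face is 210 mm from the fence section's +y face.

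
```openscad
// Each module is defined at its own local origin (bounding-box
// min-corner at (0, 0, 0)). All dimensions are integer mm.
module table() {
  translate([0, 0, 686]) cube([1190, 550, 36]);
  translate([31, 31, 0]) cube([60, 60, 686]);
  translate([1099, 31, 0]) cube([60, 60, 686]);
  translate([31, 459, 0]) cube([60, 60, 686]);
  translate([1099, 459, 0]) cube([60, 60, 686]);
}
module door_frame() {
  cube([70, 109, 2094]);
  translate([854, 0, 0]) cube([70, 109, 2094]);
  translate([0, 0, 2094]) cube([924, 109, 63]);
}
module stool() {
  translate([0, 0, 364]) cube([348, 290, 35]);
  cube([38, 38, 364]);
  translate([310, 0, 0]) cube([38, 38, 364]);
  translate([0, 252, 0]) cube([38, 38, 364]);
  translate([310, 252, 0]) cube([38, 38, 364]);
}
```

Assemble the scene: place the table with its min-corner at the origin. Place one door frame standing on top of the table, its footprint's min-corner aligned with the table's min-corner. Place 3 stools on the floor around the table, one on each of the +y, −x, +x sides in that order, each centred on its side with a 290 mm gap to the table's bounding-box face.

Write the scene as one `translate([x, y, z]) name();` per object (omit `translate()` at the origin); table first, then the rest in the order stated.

table();
translate([0, 0, 722]) door_frame();
translate([421, 840, 0]) stool();
translate([-638, 130, 0]) stool();
translate([1480, 130, 0]) stool();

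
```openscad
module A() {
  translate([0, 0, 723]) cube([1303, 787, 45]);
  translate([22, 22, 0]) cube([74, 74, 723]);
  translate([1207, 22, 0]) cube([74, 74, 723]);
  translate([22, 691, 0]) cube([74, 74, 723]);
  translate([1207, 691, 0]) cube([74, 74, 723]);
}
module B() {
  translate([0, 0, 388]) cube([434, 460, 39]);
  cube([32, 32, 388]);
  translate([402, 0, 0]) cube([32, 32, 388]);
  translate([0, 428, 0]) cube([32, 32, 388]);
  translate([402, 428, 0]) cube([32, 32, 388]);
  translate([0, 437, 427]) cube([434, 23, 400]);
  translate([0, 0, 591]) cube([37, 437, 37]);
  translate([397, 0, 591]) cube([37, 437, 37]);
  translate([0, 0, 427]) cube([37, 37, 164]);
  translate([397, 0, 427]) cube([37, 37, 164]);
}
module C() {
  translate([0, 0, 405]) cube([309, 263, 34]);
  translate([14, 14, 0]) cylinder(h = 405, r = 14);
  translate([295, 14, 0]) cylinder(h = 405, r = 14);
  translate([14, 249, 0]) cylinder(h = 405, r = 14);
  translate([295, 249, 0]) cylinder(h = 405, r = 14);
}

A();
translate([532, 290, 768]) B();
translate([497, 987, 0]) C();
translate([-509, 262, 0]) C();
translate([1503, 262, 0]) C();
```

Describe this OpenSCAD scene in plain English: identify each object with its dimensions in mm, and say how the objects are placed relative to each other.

A is a table with a 1303×787 mm rectangular top, 45 mm thick, top surface at z = 768 mm, supported by four 74×74 mm square legs, each inset 22 mm from the nearest pair of top edges, running from the floor.

B is a chair: 434×460 mm seat, 39 mm thick, top at z = 427 mm, on four 32 mm square corner legs flush with the seat edges. A 23 mm thick backrest slab spans the full seat width, extending 400 mm above the seat top, its back face flush with the seat's +y edge. Two armrests of 37×37 mm section run along each side from the seat's front edge to the front of the backrest, top faces 201 mm above the seat top and outer faces flush with the seat's x-edges; a 37×37 mm post under the front of each armrest stands on the seat at the front corner.

C is a simple wooden stool: a rectangular seat 309 mm (x) by 263 mm (y), 34 mm thick, top face at z = 439 mm, on four round legs, each 28 mm in diameter. The legs rest on z = 0, each leg's axis is inset half a diameter from the nearest pair of seat edges (so the leg's bounding box is flush with the corner).

The chair is on top of the table. Three stools sit around the table at the +y, −x, +x sides.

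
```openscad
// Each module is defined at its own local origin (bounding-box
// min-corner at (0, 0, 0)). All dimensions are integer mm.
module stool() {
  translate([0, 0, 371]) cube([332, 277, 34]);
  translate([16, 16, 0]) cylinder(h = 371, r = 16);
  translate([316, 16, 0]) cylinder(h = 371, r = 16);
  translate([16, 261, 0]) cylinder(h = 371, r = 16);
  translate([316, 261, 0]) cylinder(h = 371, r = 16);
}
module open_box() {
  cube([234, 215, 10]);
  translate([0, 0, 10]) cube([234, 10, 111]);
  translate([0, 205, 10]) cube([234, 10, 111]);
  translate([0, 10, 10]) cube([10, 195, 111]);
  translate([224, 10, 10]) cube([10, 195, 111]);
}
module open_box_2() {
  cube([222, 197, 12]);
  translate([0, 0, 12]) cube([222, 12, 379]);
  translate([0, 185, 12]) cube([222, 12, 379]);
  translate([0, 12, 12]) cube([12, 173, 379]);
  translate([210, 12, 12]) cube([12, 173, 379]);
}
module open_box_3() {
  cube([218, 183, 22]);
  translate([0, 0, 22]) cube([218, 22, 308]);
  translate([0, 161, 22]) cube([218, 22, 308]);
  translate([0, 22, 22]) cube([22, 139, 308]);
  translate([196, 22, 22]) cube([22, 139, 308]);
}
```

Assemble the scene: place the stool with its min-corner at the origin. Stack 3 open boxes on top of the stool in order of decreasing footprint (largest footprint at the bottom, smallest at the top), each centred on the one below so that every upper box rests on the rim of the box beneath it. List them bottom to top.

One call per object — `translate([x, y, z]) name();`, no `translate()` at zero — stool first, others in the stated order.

stool();
translate([49, 31, 405]) open_box();
translate([55, 40, 526]) open_box_2();
translate([57, 47, 917]) open_box_3();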